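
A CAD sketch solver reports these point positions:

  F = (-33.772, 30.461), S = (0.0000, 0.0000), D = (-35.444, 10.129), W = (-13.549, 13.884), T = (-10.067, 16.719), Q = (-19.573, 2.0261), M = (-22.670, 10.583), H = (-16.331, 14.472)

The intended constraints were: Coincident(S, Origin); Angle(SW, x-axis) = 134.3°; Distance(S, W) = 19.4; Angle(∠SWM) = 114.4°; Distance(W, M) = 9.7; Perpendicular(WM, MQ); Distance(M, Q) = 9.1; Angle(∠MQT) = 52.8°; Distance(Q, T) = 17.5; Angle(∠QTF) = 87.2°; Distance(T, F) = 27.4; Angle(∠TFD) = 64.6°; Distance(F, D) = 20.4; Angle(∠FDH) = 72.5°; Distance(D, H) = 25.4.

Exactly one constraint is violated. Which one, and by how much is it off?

Distance(D, H) = 25.4 — off by 5.80.

S = (0.00, 0.00) ✓; SW at 134.3° ✓; |SW| = 19.40 ✓; ∠SWM = 114.4° ✓; |WM| = 9.700 ✓; ∠(WM, MQ) = 90.00° ✓; |MQ| = 9.100 ✓; ∠MQT = 52.80° ✓; |QT| = 17.50 ✓; ∠QTF = 87.20° ✓; |TF| = 27.40 ✓; ∠TFD = 64.60° ✓; |FD| = 20.40 ✓; ∠FDH = 72.50° ✓; |DH| = 19.60 ✗.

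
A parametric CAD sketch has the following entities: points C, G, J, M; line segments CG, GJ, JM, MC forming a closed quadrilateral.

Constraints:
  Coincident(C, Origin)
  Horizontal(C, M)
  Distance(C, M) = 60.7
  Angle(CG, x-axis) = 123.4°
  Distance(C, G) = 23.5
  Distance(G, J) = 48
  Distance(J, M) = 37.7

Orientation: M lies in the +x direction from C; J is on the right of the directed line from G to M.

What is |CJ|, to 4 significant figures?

26.62

C is at the origin; C and M share the same y with |CM| = 60.7 and M in +x, so M = (60.7, 0). CG runs at 123.4° with |CG| = 23.5, so G = (-12.94, 19.62). J is determined by |GJ| = 48.0 and |JM| = 37.7 together: it lies at the intersection of circle(G, 48.0) and circle(M, 37.7). With |GM| = 76.21, the foot of the radical line on GM is 43.89 from G and the perpendicular offset is √(48.0² − 43.89²) = 19.42. Taking the right-of-GM solution: J = (24.48, -10.45).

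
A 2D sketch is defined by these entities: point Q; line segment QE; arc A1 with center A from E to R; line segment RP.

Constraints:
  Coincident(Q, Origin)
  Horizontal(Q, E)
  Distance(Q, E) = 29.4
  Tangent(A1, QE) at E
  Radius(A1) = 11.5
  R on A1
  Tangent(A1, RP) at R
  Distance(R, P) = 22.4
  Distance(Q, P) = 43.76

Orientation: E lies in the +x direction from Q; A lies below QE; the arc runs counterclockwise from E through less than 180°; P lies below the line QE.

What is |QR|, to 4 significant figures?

23.51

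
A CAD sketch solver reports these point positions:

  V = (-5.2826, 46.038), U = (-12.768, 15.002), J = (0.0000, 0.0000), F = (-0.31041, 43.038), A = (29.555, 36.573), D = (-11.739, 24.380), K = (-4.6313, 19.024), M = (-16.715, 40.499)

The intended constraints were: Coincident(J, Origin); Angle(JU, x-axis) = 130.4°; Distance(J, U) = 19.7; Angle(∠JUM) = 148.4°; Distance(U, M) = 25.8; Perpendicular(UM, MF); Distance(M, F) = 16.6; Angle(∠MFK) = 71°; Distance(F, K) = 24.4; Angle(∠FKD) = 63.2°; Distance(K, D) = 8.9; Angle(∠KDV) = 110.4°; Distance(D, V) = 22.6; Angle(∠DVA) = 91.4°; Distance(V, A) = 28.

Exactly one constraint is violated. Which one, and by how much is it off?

Distance(V, A) = 28 — off by 8.10.

J = (0.00, 0.00) ✓; JU at 130.4° ✓; |JU| = 19.70 ✓; ∠JUM = 148.4° ✓; |UM| = 25.80 ✓; ∠(UM, MF) = 90.00° ✓; |MF| = 16.60 ✓; ∠MFK = 71.00° ✓; |FK| = 24.40 ✓; ∠FKD = 63.20° ✓; |KD| = 8.900 ✓; ∠KDV = 110.4° ✓; |DV| = 22.60 ✓; ∠DVA = 91.40° ✓; |VA| = 36.10 ✗.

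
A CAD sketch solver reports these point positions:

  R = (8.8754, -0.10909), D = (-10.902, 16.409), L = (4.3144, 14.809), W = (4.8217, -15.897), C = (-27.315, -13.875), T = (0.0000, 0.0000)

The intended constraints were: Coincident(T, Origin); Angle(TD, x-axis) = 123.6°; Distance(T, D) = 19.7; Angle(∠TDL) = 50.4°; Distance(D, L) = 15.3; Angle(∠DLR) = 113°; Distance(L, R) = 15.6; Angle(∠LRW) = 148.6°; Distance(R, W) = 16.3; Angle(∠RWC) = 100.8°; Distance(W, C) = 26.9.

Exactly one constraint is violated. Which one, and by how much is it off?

Distance(W, C) = 26.9 — off by 5.30.

T = (0.00, 0.00) ✓; TD at 123.6° ✓; |TD| = 19.70 ✓; ∠TDL = 50.40° ✓; |DL| = 15.30 ✓; ∠DLR = 113.0° ✓; |LR| = 15.60 ✓; ∠LRW = 148.6° ✓; |RW| = 16.30 ✓; ∠RWC = 100.8° ✓; |WC| = 32.20 ✗.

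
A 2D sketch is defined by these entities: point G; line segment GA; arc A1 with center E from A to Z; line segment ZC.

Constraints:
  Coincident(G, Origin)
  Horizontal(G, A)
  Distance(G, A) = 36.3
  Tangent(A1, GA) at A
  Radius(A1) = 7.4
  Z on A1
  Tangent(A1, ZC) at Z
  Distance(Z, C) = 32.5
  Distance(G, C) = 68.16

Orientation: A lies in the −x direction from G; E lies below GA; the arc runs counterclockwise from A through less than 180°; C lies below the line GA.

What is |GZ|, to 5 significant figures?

42.333

G is at the origin; GA is horizontal with |GA| = 36.3 and A on the −x side, so A = (-36.300, 0.0000). The tangent condition forces EA to be normal to GA, so E = A + (0, -7.4) = (-36.300, -7.4000). Since EZ ⟂ ZC (tangency), |EC| = √(7.4² + 32.5²) = 33.332 regardless of where Z sits on A1. So C lies on both circle(G, 68.16) and circle(E, 33.332); the below-GA intersection is C = (-61.679, -29.008). Z is the foot of the tangent from C: Z = (-42.228, -2.9712).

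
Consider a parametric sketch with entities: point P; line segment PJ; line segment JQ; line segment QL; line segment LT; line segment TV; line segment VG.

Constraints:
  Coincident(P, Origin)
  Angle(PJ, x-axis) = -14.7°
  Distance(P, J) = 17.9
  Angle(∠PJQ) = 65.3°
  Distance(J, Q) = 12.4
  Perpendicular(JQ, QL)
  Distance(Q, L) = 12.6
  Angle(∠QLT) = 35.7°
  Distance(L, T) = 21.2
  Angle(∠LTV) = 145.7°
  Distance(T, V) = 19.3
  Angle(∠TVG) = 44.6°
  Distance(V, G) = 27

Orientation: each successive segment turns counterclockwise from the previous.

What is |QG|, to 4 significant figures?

8.358

P is at the origin; PJ runs at -14.7° with length 17.9, so J = (17.31, -4.542). ∠PJQ = 65.3° gives JQ at 100.0° from the x-axis; with |JQ| = 12.4, Q = (15.16, 7.669). JQ is perpendicular to QL, so QL runs at -170.0°; with |QL| = 12.6, L = (2.752, 5.481). ∠QLT = 35.7° gives LT at -25.70° from the x-axis; with |LT| = 21.2, T = (21.86, -3.712). ∠LTV = 145.7° gives TV at 8.600° from the x-axis; with |TV| = 19.3, V = (40.94, -0.8262). ∠TVG = 44.6° gives VG at 144.0° from the x-axis; with |VG| = 27.0, G = (19.09, 15.04). Then |QG| = |G − Q| = 8.358.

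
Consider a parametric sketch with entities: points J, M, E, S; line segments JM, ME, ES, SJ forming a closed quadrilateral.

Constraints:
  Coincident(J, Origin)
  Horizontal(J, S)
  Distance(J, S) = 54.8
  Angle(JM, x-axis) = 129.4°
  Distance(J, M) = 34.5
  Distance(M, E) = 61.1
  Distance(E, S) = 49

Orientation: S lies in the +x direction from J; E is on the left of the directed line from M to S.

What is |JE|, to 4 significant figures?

58.08

J is at the origin; J and S share the same y with |JS| = 54.8 and S in +x, so S = (54.8, 0). JM runs at 129.4° with |JM| = 34.5, so M = (-21.90, 26.66). E is determined by |ME| = 61.1 and |ES| = 49.0 together: it lies at the intersection of circle(M, 61.1) and circle(S, 49.0). With |MS| = 81.20, the foot of the radical line on MS is 48.80 from M and the perpendicular offset is √(61.1² − 48.80²) = 36.76. Taking the left-of-MS solution: E = (36.27, 45.36).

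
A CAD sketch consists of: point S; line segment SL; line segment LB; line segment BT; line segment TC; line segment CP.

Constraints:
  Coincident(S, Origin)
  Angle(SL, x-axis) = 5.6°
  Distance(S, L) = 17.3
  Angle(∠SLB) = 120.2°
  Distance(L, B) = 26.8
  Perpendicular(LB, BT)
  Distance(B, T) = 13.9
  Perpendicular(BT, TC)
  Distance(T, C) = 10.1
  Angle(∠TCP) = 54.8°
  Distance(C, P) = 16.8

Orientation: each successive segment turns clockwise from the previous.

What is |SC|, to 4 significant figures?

25.42

S is at the origin; SL runs at 5.6° with length 17.3, so L = (17.22, 1.688). ∠SLB = 120.2° gives LB at -54.20° from the x-axis; with |LB| = 26.8, B = (32.89, -20.05). The perpendicularity gives BT at right angles to LB, so BT runs at -144.2°; with |BT| = 13.9, T = (21.62, -28.18). BT is perpendicular to TC, so TC runs at 125.8°; with |TC| = 10.1, C = (15.71, -19.99). Then |SC| = |C − S| = 25.42.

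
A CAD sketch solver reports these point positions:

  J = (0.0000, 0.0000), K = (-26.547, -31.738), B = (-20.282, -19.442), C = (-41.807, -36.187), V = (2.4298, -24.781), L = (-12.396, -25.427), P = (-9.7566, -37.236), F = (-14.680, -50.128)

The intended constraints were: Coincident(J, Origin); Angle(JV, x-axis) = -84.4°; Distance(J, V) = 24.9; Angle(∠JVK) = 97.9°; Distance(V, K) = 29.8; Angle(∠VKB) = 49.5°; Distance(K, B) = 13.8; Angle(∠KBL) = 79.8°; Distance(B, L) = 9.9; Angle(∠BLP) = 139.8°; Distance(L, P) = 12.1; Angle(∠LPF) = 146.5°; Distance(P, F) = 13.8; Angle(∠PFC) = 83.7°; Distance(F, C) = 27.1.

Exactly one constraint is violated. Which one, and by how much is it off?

Distance(F, C) = 27.1 — off by 3.40.

J = (0.00, 0.00) ✓; JV at -84.40° ✓; |JV| = 24.90 ✓; ∠JVK = 97.90° ✓; |VK| = 29.80 ✓; ∠VKB = 49.50° ✓; |KB| = 13.80 ✓; ∠KBL = 79.80° ✓; |BL| = 9.900 ✓; ∠BLP = 139.8° ✓; |LP| = 12.10 ✓; ∠LPF = 146.5° ✓; |PF| = 13.80 ✓; ∠PFC = 83.70° ✓; |FC| = 30.50 ✗.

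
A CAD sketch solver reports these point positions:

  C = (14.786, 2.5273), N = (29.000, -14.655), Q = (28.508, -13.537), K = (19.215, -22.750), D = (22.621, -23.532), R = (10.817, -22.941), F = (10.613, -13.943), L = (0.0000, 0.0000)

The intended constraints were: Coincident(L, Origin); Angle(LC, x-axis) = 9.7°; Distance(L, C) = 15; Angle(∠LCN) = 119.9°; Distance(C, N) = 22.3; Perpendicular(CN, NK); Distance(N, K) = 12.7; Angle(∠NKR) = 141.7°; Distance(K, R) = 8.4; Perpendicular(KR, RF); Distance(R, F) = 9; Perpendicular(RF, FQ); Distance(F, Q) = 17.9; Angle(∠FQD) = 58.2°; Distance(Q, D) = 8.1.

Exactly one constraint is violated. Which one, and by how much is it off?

Distance(Q, D) = 8.1 — off by 3.50.

L = (0.00, 0.00) ✓; LC at 9.700° ✓; |LC| = 15.00 ✓; ∠LCN = 119.9° ✓; |CN| = 22.30 ✓; ∠(CN, NK) = 90.00° ✓; |NK| = 12.70 ✓; ∠NKR = 141.7° ✓; |KR| = 8.400 ✓; ∠(KR, RF) = 90.00° ✓; |RF| = 9.000 ✓; ∠(RF, FQ) = 90.00° ✓; |FQ| = 17.90 ✓; ∠FQD = 58.20° ✓; |QD| = 11.60 ✗.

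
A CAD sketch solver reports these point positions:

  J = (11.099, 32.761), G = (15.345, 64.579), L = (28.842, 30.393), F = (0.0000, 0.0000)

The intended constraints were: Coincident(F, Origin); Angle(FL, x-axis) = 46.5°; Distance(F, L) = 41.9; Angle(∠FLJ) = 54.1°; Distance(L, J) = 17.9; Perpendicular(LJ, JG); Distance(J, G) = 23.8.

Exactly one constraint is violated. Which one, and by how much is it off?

Distance(J, G) = 23.8 — off by 8.30.

F = (0.00, 0.00) ✓; FL at 46.50° ✓; |FL| = 41.90 ✓; ∠FLJ = 54.10° ✓; |LJ| = 17.90 ✓; ∠(LJ, JG) = 90.00° ✓; |JG| = 32.10 ✗.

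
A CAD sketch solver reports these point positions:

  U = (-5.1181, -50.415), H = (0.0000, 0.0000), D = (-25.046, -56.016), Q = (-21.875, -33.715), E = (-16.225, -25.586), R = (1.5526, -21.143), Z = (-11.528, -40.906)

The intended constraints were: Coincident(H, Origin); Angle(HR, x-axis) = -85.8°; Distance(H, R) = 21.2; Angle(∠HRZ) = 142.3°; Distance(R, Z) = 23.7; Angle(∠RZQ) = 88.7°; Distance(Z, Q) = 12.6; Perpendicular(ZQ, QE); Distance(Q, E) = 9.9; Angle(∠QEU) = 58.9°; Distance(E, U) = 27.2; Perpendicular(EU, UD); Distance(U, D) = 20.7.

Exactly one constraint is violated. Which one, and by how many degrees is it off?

Perpendicular(EU, UD) — off by 8.40°.

H = (0.00, 0.00) ✓; HR at -85.80° ✓; |HR| = 21.20 ✓; ∠HRZ = 142.3° ✓; |RZ| = 23.70 ✓; ∠RZQ = 88.70° ✓; |ZQ| = 12.60 ✓; ∠(ZQ, QE) = 90.00° ✓; |QE| = 9.900 ✓; ∠QEU = 58.90° ✓; |EU| = 27.20 ✓; ∠(EU, UD) = 98.40° ✗; |UD| = 20.70 ✓.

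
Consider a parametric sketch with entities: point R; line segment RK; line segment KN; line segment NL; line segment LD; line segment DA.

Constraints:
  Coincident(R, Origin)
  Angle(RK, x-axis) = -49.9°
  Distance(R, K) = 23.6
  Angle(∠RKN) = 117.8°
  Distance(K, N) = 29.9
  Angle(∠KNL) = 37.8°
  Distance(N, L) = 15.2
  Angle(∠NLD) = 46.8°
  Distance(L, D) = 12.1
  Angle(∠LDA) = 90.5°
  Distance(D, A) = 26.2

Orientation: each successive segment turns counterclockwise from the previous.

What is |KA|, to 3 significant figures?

45.1

R is at the origin; RK runs at -49.9° with length 23.6, so K = (15.2, -18.1). ∠RKN = 117.8° gives KN at 12.3° from the x-axis; with |KN| = 29.9, N = (44.4, -11.7). ∠KNL = 37.8° gives NL at 154° from the x-axis; with |NL| = 15.2, L = (30.7, -5.14). ∠NLD = 46.8° gives LD at -72.3° from the x-axis; with |LD| = 12.1, D = (34.4, -16.7). ∠LDA = 90.5° gives DA at 17.2° from the x-axis; with |DA| = 26.2, A = (59.4, -8.92). Then |KA| = |A − K| = 45.1.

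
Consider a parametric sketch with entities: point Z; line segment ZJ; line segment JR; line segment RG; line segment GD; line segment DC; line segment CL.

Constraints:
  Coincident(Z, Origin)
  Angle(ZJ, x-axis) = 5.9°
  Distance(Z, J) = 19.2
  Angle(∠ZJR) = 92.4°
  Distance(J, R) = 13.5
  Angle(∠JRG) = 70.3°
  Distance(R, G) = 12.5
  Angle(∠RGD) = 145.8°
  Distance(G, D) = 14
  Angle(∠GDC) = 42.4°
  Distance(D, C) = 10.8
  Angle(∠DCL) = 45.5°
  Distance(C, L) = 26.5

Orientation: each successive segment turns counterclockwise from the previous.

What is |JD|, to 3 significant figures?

20.1

Z is at the origin; ZJ runs at 5.9° with length 19.2, so J = (19.1, 1.97). ∠ZJR = 92.4° gives JR at 93.5° from the x-axis; with |JR| = 13.5, R = (18.3, 15.4). ∠JRG = 70.3° gives RG at -157° from the x-axis; with |RG| = 12.5, G = (6.78, 10.5). ∠RGD = 145.8° gives GD at -123° from the x-axis; with |GD| = 14.0, D = (-0.758, -1.27). Then |JD| = |D − J| = 20.1.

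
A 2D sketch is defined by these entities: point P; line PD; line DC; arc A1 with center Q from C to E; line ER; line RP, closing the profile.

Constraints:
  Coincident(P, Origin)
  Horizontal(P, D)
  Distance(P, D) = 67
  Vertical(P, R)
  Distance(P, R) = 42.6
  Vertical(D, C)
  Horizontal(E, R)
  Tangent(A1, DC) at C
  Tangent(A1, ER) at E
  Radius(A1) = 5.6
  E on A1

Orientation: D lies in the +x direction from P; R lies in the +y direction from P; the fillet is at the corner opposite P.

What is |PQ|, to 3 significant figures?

71.7

P and R share the same x with |PR| = 42.6 and R on the +y side, so R = (0.00, 42.6). The virtual corner opposite P is at (67.0, 42.6). Since A1 is tangent to DC there, QC ⟂ DC and since A1 is tangent to ER there, QE ⟂ ER, with radius 5.6, so the center Q sits 5.6 in from both sides at Q = (61.4, 37.0). Then |PQ| = |Q − P| = 71.7.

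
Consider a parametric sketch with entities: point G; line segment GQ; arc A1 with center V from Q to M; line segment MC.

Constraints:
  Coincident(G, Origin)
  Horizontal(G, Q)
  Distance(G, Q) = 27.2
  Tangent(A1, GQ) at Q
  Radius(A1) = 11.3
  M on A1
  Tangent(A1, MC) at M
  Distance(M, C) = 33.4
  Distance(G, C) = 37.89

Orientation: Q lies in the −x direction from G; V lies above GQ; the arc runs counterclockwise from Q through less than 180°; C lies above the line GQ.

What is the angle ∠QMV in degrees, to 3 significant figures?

56.4°

Checks: G = (0.00, 0.00) ✓; |VM| = 11.30 ✓; ∠(VM, MC) = 90.00° ✓; |MC| = 33.40 ✓; |GC| = 37.89 ✓.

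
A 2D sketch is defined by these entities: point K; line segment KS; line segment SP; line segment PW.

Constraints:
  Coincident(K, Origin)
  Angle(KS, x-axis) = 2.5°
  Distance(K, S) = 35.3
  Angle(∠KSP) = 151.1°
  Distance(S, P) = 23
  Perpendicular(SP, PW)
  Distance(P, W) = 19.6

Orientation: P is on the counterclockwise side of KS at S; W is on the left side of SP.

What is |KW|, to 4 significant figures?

53.96

K is at the origin; KS runs at 2.5° with length 35.3, so S = 35.3·(cos 2.5°, sin 2.5°) = (35.27, 1.540). ∠KSP = 151.1°, so SP runs at 2.5° + (180° − 151.1°) = 31.40° from the x-axis; with |SP| = 23.0, P = S + 23.0·(cos 31.40°, sin 31.40°) = (54.90, 13.52). SP is perpendicular to PW; with |PW| = 19.6 on the left of SP, W = P + 19.6·(-0.5210, 0.8536) = (44.69, 30.25). Then |KW| = |W − K| = 53.96.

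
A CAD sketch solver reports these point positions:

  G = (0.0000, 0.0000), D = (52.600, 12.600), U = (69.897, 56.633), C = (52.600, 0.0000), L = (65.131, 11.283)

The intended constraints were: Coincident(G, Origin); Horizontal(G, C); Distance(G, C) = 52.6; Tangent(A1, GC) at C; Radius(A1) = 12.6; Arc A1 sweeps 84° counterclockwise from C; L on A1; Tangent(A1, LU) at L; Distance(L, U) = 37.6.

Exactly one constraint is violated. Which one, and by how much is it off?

Distance(L, U) = 37.6 — off by 8.00.

G = (0.00, 0.00) ✓; G.y = 0.00, C.y = 0.00 ✓; |GC| = 52.60 ✓; ∠(DC, CG) = 90.00° ✓; |DC| = 12.60 ✓; bearing(D→L) − bearing(D→C) = 84.00° ✓; |DL| = 12.60 ✓; ∠(DL, LU) = 90.00° ✓; |LU| = 45.60 ✗.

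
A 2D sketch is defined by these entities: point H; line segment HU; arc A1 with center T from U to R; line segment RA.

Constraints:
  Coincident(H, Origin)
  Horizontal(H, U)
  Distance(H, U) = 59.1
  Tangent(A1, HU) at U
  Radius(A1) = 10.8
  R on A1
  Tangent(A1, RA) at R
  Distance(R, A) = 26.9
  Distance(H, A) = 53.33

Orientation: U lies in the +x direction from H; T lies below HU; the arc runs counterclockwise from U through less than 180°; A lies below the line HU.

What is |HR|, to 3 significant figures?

49.3

Checks: ∠(TU, UH) = 90.00° ✓; |TU| = 10.80 ✓; |TR| = 10.80 ✓; ∠(TR, RA) = 90.00° ✓; |RA| = 26.90 ✓; |HA| = 53.33 ✓.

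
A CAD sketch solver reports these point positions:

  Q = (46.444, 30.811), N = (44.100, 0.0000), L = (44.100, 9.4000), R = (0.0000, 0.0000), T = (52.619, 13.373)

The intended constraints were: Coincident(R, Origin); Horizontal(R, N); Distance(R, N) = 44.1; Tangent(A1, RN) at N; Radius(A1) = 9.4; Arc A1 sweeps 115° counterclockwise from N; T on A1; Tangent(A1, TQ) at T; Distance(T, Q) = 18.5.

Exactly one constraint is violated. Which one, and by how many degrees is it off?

Tangent(A1, TQ) at T — off by 5.50°.

R = (0.00, 0.00) ✓; R.y = 0.00, N.y = 0.00 ✓; |RN| = 44.10 ✓; ∠(LN, NR) = 90.00° ✓; |LN| = 9.400 ✓; bearing(L→T) − bearing(L→N) = 115.0° ✓; |LT| = 9.400 ✓; ∠(LT, TQ) = 95.50° ✗; |TQ| = 18.50 ✓.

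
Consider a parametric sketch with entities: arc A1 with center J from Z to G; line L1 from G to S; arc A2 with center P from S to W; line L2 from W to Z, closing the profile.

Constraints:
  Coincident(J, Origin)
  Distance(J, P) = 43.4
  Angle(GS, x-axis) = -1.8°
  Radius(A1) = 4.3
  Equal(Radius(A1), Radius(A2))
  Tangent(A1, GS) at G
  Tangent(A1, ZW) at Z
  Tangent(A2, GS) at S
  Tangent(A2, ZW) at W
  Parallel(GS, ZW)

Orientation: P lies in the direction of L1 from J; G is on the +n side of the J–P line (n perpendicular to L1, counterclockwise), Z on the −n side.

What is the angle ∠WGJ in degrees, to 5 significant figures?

78.792°

The slot axis is L1's direction at -1.8°, so u = (cos -1.8°, sin -1.8°) = (0.99951, -0.031411) and n = (−sin -1.8°, cos -1.8°) = (0.031411, 0.99951). J is at the origin and P lies 43.4 along u from J, so P = 43.4·u = (43.379, -1.3632). Tangency of A1 to both parallel lines with radius 4.3 puts G and Z at J ± 4.3·n: G = (0.13507, 4.2979), Z = (-0.13507, -4.2979). Equal radii place S and W the same way about P: S = P + 4.3·n = (43.514, 2.9347), W = P − 4.3·n = (43.244, -5.6611). Then cos ∠WGJ = GW·GJ / (|GW||GJ|), giving 78.792°.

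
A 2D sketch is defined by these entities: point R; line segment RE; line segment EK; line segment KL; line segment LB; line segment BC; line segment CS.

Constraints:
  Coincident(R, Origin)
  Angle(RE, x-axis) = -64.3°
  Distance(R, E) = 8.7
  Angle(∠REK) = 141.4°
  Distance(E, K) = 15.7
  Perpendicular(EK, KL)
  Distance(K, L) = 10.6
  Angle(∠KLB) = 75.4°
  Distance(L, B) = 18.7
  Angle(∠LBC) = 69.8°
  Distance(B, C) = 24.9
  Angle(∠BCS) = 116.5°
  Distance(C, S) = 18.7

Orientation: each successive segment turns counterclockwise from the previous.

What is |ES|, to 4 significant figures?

32.56

R is at the origin; RE runs at -64.3° with length 8.7, so E = (3.773, -7.839). ∠REK = 141.4° gives EK at -25.70° from the x-axis; with |EK| = 15.7, K = (17.92, -14.65). EK ⟂ KL, so KL runs at 64.30°; with |KL| = 10.6, L = (22.52, -5.096). ∠KLB = 75.4° gives LB at 168.9° from the x-axis; with |LB| = 18.7, B = (4.166, -1.496). ∠LBC = 69.8° gives BC at -80.90° from the x-axis; with |BC| = 24.9, C = (8.104, -26.08). ∠BCS = 116.5° gives CS at -17.40° from the x-axis; with |CS| = 18.7, S = (25.95, -31.67). Then |ES| = |S − E| = 32.56.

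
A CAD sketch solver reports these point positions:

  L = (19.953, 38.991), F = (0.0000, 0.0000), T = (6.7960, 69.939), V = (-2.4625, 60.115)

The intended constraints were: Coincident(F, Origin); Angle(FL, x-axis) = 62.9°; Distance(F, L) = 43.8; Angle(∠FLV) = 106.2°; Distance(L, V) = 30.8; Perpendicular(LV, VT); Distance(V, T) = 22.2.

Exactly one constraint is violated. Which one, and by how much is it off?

Distance(V, T) = 22.2 — off by 8.70.

F = (0.00, 0.00) ✓; FL at 62.90° ✓; |FL| = 43.80 ✓; ∠FLV = 106.2° ✓; |LV| = 30.80 ✓; ∠(LV, VT) = 90.00° ✓; |VT| = 13.50 ✗.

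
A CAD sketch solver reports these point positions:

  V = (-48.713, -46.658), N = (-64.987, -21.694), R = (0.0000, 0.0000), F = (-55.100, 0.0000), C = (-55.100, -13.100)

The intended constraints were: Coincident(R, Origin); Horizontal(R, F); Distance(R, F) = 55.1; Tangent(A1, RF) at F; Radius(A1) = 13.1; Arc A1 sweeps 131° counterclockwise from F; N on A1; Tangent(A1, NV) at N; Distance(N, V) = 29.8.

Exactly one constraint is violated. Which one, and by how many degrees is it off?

Tangent(A1, NV) at N — off by 7.90°.

R = (0.00, 0.00) ✓; R.y = 0.00, F.y = 0.00 ✓; |RF| = 55.10 ✓; ∠(CF, FR) = 90.00° ✓; |CF| = 13.10 ✓; bearing(C→N) − bearing(C→F) = 131.0° ✓; |CN| = 13.10 ✓; ∠(CN, NV) = 97.90° ✗; |NV| = 29.80 ✓.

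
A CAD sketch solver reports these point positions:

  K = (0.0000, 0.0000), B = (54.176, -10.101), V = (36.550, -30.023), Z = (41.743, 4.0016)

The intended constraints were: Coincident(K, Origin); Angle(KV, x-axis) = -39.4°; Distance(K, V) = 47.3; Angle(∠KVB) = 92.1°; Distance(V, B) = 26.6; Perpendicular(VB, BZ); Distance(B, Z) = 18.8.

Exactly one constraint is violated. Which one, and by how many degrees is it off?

Perpendicular(VB, BZ) — off by 7.10°.

K = (0.00, 0.00) ✓; KV at -39.40° ✓; |KV| = 47.30 ✓; ∠KVB = 92.10° ✓; |VB| = 26.60 ✓; ∠(VB, BZ) = 82.90° ✗; |BZ| = 18.80 ✓.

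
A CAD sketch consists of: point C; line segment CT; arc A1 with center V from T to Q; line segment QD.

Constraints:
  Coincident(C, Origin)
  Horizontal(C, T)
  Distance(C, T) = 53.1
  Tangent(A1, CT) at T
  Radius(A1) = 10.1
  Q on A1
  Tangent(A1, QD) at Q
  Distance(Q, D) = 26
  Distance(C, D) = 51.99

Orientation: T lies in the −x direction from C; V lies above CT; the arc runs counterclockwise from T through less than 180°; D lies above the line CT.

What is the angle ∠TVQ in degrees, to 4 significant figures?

81.16°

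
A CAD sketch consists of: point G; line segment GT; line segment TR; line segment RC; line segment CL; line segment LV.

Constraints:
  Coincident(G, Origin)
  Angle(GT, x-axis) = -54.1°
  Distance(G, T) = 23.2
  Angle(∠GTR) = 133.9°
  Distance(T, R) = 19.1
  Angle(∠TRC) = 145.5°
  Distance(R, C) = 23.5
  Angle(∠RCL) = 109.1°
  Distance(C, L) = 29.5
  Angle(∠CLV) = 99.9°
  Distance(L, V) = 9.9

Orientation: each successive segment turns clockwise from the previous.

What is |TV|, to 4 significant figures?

45.79

G is at the origin; GT runs at -54.1° with length 23.2, so T = (13.60, -18.79). ∠GTR = 133.9° gives TR at -100.2° from the x-axis; with |TR| = 19.1, R = (10.22, -37.59). ∠TRC = 145.5° gives RC at -134.7° from the x-axis; with |RC| = 23.5, C = (-6.308, -54.29). ∠RCL = 109.1° gives CL at 154.4° from the x-axis; with |CL| = 29.5, L = (-32.91, -41.55). ∠CLV = 99.9° gives LV at 74.30° from the x-axis; with |LV| = 9.9, V = (-30.23, -32.02). Then |TV| = |V − T| = 45.79.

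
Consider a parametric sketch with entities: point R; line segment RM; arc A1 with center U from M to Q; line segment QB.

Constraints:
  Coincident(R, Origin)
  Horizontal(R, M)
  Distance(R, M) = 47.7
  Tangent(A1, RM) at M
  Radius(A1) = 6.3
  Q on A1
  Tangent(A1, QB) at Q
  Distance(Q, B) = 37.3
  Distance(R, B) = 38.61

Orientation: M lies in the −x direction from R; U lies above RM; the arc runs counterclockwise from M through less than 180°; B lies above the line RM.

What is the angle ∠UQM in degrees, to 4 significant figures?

63.11°

Checks: |UQ| = 6.300 ✓; ∠(UQ, QB) = 90.00° ✓; |QB| = 37.30 ✓; |RB| = 38.61 ✓.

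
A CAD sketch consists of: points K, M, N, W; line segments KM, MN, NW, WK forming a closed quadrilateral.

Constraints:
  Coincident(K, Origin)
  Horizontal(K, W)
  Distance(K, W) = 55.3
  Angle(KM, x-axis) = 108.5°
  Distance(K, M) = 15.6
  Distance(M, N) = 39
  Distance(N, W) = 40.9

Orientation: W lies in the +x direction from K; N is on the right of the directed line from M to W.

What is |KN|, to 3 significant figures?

24.6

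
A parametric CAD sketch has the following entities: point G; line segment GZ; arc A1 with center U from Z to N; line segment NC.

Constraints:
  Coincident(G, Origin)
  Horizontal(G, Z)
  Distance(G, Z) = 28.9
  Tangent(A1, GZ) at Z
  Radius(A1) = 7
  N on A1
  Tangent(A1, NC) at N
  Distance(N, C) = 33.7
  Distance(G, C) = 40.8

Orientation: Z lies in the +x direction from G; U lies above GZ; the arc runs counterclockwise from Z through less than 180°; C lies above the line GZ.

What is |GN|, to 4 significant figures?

36.28

Checks: G = (0.00, 0.00) ✓; |UN| = 7.000 ✓; ∠(UN, NC) = 90.00° ✓; |NC| = 33.70 ✓; |GC| = 40.80 ✓.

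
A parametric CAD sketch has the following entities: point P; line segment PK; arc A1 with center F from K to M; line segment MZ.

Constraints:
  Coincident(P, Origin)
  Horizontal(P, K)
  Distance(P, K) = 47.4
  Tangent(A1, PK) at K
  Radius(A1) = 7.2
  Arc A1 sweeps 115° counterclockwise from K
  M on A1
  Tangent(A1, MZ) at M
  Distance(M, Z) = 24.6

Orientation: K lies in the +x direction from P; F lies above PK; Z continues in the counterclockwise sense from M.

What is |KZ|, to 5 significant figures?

32.767

P is at the origin; PK is horizontal with |PK| = 47.4 and K on the +x side, so K = (47.400, 0.0000). Since A1 is tangent to PK there, FK ⟂ PK, so F = K + (0, 7.2) = (47.400, 7.2000). On A1, K sits at bearing -90° from F; a 115° counterclockwise sweep puts M at bearing 25°, so M = F + 7.2·(cos 25°, sin 25°) = (53.925, 10.243). A1 meets MZ tangentially, so FM is at right angles to MZ, so MZ runs along (−sin 25°, cos 25°); with |MZ| = 24.6, Z = (43.529, 32.538). Then |KZ| = |Z − K| = 32.767.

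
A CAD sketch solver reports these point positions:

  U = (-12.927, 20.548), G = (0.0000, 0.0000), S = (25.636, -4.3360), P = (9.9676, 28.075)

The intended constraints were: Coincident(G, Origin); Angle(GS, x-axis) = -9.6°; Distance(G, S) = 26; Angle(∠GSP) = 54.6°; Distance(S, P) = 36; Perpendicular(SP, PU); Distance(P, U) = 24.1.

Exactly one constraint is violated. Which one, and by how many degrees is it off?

Perpendicular(SP, PU) — off by 7.60°.

G = (0.00, 0.00) ✓; GS at -9.600° ✓; |GS| = 26.00 ✓; ∠GSP = 54.60° ✓; |SP| = 36.00 ✓; ∠(SP, PU) = 82.40° ✗; |PU| = 24.10 ✓.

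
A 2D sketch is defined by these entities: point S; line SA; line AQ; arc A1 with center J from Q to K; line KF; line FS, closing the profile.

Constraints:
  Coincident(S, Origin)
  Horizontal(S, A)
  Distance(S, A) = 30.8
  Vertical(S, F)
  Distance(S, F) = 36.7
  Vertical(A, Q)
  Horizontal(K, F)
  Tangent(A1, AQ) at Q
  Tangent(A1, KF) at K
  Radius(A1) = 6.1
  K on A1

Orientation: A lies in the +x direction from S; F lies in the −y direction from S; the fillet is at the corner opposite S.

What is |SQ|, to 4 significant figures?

43.42

S is at the origin; S and A share the same y with |SA| = 30.8 and A on the +x side, so A = (30.80, 0.000). SF is vertical with |SF| = 36.7 and F on the −y side, so F = (0.000, -36.70). The virtual corner opposite S is at (30.80, -36.70). Since A1 is tangent to AQ there, JQ ⟂ AQ and A1 meets KF tangentially, so JK is at right angles to KF, with radius 6.1, so the center J sits 6.1 in from both sides at J = (24.70, -30.60). That places the tangent points at Q = (30.80, -30.60) on AQ and K = (24.70, -36.70) on KF. Then |SQ| = |Q − S| = 43.42.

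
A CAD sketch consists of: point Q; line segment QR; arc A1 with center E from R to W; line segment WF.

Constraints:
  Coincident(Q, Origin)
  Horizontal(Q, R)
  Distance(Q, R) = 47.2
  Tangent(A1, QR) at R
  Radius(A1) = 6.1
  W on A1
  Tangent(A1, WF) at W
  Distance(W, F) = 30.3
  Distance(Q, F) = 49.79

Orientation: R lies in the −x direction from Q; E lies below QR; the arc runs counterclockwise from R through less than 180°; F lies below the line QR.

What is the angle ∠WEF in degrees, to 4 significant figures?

78.62°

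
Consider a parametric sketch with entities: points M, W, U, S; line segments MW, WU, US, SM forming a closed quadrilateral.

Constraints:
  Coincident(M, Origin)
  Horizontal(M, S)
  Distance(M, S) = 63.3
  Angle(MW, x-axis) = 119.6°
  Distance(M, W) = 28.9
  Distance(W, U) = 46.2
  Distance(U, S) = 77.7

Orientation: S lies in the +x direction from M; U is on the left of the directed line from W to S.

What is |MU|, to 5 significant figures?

62.688

M is at the origin; M and S share the same y with |MS| = 63.3 and S in +x, so S = (63.3, 0). MW runs at 119.6° with |MW| = 28.9, so W = (-14.275, 25.128). U is determined by |WU| = 46.2 and |US| = 77.7 together: it lies at the intersection of circle(W, 46.2) and circle(S, 77.7). With |WS| = 81.543, the foot of the radical line on WS is 16.840 from W and the perpendicular offset is √(46.2² − 16.840²) = 43.021. Taking the left-of-WS solution: U = (15.003, 60.867).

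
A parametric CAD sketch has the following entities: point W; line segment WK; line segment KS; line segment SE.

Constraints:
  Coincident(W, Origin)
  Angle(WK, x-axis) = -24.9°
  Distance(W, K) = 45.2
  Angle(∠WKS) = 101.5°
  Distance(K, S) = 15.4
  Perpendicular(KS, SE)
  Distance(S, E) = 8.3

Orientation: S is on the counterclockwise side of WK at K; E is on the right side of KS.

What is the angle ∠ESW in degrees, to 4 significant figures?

151.1°

W is at the origin; WK runs at -24.9° with length 45.2, so K = 45.2·(cos -24.9°, sin -24.9°) = (41.00, -19.03). ∠WKS = 101.5°, so KS runs at -24.9° + (180° − 101.5°) = 53.60° from the x-axis; with |KS| = 15.4, S = K + 15.4·(cos 53.60°, sin 53.60°) = (50.14, -6.635). KS is perpendicular to SE; with |SE| = 8.3 on the right of KS, E = S + 8.3·(0.8049, -0.5934) = (56.82, -11.56). Then cos ∠ESW = SE·SW / (|SE||SW|), giving 151.1°.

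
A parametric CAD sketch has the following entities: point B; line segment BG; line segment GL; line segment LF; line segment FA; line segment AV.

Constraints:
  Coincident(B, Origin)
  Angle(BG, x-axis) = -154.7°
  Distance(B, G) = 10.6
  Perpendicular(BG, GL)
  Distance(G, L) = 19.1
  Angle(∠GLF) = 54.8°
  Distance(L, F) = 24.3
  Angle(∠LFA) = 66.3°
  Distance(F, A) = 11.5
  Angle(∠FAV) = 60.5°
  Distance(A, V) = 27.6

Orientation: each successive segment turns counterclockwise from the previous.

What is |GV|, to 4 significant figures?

28.29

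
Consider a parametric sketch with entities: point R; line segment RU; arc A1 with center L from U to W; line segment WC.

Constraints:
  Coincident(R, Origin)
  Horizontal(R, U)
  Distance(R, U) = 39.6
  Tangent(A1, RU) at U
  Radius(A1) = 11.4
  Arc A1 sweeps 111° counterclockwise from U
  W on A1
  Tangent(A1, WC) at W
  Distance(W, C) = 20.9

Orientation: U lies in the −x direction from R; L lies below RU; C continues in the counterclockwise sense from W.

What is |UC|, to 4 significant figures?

35.14

On A1, U sits at bearing 90° from L; a 111° counterclockwise sweep puts W at bearing 201°, so W = L + 11.4·(cos 201°, sin 201°) = (-50.24, -15.49). Since A1 is tangent to WC there, LW ⟂ WC, so WC runs along (−sin 201°, cos 201°); with |WC| = 20.9, C = (-42.75, -35.00). Then |UC| = |C − U| = 35.14.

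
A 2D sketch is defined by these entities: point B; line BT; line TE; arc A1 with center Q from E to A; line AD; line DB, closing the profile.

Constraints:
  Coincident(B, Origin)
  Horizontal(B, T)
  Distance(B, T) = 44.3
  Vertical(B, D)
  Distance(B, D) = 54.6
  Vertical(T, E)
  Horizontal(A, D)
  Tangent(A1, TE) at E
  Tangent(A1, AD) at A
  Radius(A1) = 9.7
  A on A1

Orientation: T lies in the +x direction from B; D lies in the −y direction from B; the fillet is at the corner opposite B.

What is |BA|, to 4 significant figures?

64.64

B is at the origin; BT is horizontal with |BT| = 44.3 and T on the +x side, so T = (44.30, 0.000). B and D share the same x with |BD| = 54.6 and D on the −y side, so D = (0.000, -54.60). The virtual corner opposite B is at (44.30, -54.60). The tangent condition forces QE to be normal to TE and since A1 is tangent to AD there, QA ⟂ AD, with radius 9.7, so the center Q sits 9.7 in from both sides at Q = (34.60, -44.90). That places the tangent points at E = (44.30, -44.90) on TE and A = (34.60, -54.60) on AD. Then |BA| = |A − B| = 64.64.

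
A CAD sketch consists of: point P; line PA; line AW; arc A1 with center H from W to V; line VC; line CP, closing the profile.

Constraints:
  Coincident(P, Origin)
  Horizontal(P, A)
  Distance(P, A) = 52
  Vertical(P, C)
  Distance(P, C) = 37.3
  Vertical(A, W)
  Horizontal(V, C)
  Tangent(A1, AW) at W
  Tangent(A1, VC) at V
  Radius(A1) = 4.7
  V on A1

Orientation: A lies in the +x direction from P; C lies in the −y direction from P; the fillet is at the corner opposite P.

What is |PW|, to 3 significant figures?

61.4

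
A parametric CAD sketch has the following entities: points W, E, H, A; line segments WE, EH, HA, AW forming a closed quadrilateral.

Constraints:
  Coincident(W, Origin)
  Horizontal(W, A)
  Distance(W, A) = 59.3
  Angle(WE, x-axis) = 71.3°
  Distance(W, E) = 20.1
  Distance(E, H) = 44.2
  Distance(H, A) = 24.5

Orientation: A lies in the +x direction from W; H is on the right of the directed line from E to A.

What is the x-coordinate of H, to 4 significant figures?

37.93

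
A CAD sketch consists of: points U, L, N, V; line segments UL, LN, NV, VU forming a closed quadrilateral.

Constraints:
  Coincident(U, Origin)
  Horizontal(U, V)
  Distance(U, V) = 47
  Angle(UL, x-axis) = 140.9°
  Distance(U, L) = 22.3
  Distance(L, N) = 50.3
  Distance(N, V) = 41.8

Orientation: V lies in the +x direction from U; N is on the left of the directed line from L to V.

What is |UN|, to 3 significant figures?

46.1

Checks: |LN| = 50.30 ✓; |NV| = 41.80 ✓.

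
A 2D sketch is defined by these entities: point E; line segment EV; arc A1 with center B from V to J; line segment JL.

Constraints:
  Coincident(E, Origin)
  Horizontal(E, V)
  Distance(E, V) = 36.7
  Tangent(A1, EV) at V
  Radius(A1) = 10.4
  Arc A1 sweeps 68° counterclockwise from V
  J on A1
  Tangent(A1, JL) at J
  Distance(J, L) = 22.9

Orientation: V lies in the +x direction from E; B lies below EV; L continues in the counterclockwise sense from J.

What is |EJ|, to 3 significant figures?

27.8

E is at the origin; EV is horizontal with |EV| = 36.7 and V on the +x side, so V = (36.7, 0.00). A1 meets EV tangentially, so BV is at right angles to EV, so B = V + (0, -10.4) = (36.7, -10.4). On A1, V sits at bearing 90° from B; a 68° counterclockwise sweep puts J at bearing 158°, so J = B + 10.4·(cos 158°, sin 158°) = (27.1, -6.50). Then |EJ| = |J − E| = 27.8.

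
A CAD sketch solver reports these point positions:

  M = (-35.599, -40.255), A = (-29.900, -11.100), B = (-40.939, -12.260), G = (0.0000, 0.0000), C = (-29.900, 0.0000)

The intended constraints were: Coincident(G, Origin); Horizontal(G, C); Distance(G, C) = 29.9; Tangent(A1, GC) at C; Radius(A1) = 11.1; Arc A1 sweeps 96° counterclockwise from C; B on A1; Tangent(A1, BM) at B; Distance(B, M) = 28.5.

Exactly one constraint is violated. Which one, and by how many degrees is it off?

Tangent(A1, BM) at B — off by 4.80°.

G = (0.00, 0.00) ✓; G.y = 0.00, C.y = 0.00 ✓; |GC| = 29.90 ✓; ∠(AC, CG) = 90.00° ✓; |AC| = 11.10 ✓; bearing(A→B) − bearing(A→C) = 96.00° ✓; |AB| = 11.10 ✓; ∠(AB, BM) = 85.20° ✗; |BM| = 28.50 ✓.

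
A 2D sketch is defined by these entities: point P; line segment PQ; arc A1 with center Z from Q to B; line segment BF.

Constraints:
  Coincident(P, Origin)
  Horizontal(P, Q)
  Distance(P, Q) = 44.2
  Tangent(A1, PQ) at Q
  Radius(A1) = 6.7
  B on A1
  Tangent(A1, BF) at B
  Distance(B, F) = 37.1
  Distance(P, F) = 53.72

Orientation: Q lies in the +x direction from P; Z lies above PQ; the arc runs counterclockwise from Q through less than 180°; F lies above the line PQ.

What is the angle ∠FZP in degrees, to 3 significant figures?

80.9°

P is at the origin; PQ is horizontal with |PQ| = 44.2 and Q on the +x side, so Q = (44.2, 0.00). Tangency of A1 to PQ means the radius ZQ is perpendicular to PQ, so Z = Q + (0, 6.7) = (44.2, 6.70). Since ZB ⟂ BF (tangency), |ZF| = √(6.7² + 37.1²) = 37.7 regardless of where B sits on A1. So F lies on both circle(P, 53.72) and circle(Z, 37.7); the above-PQ intersection is F = (32.7, 42.6). B is the foot of the tangent from F: B = (50.1, 9.84).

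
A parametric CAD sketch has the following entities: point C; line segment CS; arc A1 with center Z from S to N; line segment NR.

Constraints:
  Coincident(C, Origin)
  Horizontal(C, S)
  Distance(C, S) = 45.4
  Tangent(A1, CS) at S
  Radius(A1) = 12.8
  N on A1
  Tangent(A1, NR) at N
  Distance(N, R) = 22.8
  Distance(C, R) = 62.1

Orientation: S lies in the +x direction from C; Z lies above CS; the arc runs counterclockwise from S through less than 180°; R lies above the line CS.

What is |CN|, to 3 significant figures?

59.9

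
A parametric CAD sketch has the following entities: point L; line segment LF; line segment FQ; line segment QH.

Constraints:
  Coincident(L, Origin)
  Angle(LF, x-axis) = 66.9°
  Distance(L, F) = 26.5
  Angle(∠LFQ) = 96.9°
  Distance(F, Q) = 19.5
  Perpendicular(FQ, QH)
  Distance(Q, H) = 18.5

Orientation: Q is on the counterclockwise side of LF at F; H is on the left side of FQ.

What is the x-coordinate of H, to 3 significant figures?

-15.7

L is at the origin; LF runs at 66.9° with length 26.5, so F = 26.5·(cos 66.9°, sin 66.9°) = (10.4, 24.4). ∠LFQ = 96.9°, so FQ runs at 66.9° + (180° − 96.9°) = 150° from the x-axis; with |FQ| = 19.5, Q = F + 19.5·(cos 150°, sin 150°) = (-6.49, 34.1). FQ ⟂ QH; with |QH| = 18.5 on the left of FQ, H = Q + 18.5·(-0.500, -0.866) = (-15.7, 18.1). So H.x = -15.7.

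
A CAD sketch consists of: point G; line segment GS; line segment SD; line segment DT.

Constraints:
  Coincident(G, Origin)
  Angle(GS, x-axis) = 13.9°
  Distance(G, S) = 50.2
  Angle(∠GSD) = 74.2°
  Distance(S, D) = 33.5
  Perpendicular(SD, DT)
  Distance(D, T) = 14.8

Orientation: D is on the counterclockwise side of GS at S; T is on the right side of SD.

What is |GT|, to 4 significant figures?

66.15

∠GSD = 74.2°, so SD runs at 13.9° + (180° − 74.2°) = 119.7° from the x-axis; with |SD| = 33.5, D = S + 33.5·(cos 119.7°, sin 119.7°) = (32.13, 41.16). SD ⟂ DT; with |DT| = 14.8 on the right of SD, T = D + 14.8·(0.8686, 0.4955) = (44.99, 48.49). Then |GT| = |T − G| = 66.15.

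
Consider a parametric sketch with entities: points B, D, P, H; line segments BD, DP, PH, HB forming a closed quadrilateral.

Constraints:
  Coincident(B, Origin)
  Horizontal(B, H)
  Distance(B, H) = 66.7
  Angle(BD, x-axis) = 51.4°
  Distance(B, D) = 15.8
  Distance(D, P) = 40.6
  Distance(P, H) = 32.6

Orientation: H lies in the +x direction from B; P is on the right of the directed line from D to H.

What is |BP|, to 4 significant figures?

41.87

B is at the origin; BH is horizontal with |BH| = 66.7 and H in +x, so H = (66.7, 0). BD runs at 51.4° with |BD| = 15.8, so D = (9.857, 12.35). P is determined by |DP| = 40.6 and |PH| = 32.6 together: it lies at the intersection of circle(D, 40.6) and circle(H, 32.6). With |DH| = 58.17, the foot of the radical line on DH is 34.12 from D and the perpendicular offset is √(40.6² − 34.12²) = 22.01. Taking the right-of-DH solution: P = (38.53, -16.40).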